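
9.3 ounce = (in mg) 2.637e+05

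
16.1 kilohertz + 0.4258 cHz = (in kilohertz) 16.1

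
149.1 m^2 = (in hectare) 0.01491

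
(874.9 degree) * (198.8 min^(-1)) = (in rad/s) 50.59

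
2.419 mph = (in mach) 0.003176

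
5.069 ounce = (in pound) 0.3168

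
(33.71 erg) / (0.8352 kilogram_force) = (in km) 4.116e-10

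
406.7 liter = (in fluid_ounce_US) 1.375e+04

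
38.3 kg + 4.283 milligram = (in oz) 1351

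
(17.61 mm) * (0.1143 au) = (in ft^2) 3.241e+09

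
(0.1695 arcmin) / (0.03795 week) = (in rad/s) 2.148e-09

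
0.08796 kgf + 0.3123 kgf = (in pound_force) 0.8824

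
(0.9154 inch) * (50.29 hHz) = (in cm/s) 1.169e+04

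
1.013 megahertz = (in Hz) 1.013e+06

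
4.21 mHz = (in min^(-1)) 0.2526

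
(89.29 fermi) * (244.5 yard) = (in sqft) 2.149e-10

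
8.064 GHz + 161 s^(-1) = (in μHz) 8.064e+15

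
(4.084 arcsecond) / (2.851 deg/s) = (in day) 4.605e-09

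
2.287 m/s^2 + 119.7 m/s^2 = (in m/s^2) 122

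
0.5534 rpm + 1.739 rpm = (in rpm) 2.292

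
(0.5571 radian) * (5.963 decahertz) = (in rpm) 317.2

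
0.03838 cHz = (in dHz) 0.003838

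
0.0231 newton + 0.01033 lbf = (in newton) 0.06905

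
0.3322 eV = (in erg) 5.322e-13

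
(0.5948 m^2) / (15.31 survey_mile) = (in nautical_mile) 1.303e-08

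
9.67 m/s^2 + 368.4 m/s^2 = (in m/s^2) 378.1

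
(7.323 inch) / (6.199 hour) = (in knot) 1.62e-05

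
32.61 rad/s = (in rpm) 311.4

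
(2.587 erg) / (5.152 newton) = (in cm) 5.021e-06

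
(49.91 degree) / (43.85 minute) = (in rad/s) 0.0003311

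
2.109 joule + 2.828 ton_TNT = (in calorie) 2.828e+09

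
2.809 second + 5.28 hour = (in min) 316.8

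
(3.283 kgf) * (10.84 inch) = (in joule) 8.865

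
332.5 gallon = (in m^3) 1.259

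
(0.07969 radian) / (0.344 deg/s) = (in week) 2.195e-05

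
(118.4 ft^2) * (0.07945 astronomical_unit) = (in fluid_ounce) 4.421e+15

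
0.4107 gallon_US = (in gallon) 0.4107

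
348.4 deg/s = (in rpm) 58.07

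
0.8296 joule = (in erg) 8.296e+06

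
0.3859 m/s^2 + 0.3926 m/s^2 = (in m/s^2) 0.7785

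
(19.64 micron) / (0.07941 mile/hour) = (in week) 9.148e-10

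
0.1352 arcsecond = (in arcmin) 0.002253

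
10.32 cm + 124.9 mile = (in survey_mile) 124.9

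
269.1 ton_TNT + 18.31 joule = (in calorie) 2.691e+11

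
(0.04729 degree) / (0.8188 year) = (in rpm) 3.052e-10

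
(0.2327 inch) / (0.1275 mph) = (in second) 0.1037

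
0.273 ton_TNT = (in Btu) 1.083e+06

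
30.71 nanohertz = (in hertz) 3.071e-08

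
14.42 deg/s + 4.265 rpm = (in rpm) 6.668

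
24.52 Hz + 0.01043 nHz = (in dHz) 245.2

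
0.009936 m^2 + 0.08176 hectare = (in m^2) 817.6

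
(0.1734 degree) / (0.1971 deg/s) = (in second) 0.8798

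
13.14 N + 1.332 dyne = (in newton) 13.14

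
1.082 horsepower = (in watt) 806.8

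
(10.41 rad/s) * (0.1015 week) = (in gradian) 4.068e+07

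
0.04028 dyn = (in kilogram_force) 4.107e-08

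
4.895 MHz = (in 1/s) 4.895e+06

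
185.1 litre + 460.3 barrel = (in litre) 7.337e+04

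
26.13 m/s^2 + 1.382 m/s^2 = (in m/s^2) 27.51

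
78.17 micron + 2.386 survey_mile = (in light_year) 4.059e-13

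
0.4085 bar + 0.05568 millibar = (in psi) 5.926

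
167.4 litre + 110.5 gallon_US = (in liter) 585.7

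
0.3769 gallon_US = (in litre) 1.427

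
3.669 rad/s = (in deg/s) 210.2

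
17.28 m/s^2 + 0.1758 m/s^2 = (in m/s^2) 17.46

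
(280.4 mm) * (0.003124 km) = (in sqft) 9.429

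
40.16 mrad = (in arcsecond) 8284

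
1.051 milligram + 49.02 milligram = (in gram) 0.05007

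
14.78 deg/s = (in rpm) 2.463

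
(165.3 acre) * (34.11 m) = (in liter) 2.282e+10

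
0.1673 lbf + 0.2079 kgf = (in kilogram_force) 0.2838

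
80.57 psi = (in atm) 5.482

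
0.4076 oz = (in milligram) 1.156e+04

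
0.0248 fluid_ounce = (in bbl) 4.613e-06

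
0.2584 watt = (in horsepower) 0.0003465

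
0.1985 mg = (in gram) 0.0001985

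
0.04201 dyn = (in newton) 4.201e-07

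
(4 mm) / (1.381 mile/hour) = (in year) 2.055e-10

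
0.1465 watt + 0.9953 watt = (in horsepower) 0.001531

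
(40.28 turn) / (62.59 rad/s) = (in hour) 0.001123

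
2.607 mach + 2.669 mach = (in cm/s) 1.796e+05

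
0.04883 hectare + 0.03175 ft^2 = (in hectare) 0.04883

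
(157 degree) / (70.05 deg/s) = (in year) 7.107e-08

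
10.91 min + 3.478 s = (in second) 658.1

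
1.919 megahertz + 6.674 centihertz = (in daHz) 1.919e+05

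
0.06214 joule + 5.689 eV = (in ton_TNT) 1.485e-11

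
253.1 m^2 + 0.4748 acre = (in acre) 0.5373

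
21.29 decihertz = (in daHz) 0.2129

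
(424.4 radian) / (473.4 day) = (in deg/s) 0.0005945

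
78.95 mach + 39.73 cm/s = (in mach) 78.95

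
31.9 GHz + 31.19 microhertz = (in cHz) 3.19e+12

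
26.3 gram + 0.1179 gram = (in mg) 2.642e+04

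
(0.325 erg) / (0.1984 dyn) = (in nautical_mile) 8.845e-06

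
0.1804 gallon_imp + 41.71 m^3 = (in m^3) 41.71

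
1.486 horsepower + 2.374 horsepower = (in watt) 2878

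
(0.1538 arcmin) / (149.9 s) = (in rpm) 2.85e-06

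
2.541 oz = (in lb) 0.1588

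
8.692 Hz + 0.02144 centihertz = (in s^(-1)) 8.692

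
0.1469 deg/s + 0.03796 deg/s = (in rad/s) 0.003226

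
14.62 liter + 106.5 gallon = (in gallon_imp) 91.9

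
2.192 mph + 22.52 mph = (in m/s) 11.05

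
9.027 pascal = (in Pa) 9.027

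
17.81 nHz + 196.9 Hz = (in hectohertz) 1.969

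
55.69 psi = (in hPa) 3840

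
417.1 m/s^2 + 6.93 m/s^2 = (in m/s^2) 424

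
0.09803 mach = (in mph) 74.67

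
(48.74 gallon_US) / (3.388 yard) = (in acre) 1.472e-05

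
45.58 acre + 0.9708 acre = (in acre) 46.55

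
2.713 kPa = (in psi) 0.3935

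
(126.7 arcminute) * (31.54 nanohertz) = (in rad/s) 1.162e-09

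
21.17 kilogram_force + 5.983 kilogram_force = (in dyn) 2.663e+07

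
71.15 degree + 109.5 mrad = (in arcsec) 2.787e+05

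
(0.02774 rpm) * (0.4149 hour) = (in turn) 0.6906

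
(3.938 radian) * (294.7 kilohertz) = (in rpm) 1.108e+07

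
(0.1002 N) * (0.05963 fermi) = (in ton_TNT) 1.428e-27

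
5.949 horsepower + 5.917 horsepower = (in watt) 8848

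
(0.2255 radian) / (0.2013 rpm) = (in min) 0.1783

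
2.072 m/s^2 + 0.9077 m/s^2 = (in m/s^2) 2.98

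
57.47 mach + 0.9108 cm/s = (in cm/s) 1.957e+06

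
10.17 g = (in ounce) 0.3587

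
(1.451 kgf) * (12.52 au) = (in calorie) 6.37e+12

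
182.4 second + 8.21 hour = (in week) 0.04917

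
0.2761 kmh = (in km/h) 0.2761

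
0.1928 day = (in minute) 277.6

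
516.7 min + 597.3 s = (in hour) 8.778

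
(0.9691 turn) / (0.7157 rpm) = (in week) 0.0001343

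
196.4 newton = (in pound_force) 44.15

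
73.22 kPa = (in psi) 10.62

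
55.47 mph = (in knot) 48.2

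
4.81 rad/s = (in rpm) 45.93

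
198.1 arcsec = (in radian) 0.0009604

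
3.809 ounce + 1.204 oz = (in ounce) 5.013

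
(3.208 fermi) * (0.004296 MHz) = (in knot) 2.679e-11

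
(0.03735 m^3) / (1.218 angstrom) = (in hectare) 3.067e+04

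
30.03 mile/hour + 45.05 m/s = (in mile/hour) 130.8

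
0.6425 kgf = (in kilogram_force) 0.6425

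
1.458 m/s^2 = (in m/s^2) 1.458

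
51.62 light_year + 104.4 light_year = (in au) 9.867e+06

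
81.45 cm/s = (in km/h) 2.932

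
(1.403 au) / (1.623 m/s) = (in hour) 3.592e+07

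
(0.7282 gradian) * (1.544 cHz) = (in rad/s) 0.0001766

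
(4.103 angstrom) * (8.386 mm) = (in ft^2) 3.704e-11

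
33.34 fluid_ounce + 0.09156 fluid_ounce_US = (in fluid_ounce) 33.43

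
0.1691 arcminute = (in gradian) 0.003131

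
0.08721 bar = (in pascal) 8721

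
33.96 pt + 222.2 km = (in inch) 8.748e+06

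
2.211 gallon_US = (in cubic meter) 0.00837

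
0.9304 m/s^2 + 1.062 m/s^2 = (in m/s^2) 1.992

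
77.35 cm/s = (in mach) 0.002272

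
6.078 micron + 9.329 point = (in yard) 0.003606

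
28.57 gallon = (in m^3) 0.1081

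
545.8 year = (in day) 1.992e+05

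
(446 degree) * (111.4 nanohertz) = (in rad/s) 8.672e-07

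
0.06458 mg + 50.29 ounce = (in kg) 1.426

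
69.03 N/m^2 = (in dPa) 690.3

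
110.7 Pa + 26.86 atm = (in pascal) 2.722e+06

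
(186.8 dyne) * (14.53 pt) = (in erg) 95.75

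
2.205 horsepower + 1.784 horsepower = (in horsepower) 3.989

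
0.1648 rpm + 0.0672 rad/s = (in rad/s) 0.08446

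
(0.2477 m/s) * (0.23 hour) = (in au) 1.371e-09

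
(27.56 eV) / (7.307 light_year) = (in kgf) 6.513e-36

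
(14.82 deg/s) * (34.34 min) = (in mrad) 5.329e+05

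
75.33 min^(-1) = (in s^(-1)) 1.256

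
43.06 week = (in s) 2.604e+07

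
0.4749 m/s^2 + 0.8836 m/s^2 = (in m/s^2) 1.359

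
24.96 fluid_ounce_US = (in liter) 0.7382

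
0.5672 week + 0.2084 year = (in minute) 1.153e+05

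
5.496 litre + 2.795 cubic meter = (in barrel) 17.61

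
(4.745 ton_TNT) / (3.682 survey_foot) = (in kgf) 1.804e+09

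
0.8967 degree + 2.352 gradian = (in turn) 0.008371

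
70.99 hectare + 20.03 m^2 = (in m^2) 7.099e+05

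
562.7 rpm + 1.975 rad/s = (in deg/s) 3489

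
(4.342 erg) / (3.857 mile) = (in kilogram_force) 7.133e-12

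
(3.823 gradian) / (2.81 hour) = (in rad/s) 5.936e-06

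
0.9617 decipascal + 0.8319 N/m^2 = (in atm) 9.159e-06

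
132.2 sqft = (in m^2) 12.28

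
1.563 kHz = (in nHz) 1.563e+12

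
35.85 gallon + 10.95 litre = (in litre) 146.7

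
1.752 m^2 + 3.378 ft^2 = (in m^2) 2.066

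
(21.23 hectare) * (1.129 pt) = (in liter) 8.456e+04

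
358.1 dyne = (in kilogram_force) 0.0003652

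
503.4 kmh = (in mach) 0.4107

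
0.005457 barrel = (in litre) 0.8676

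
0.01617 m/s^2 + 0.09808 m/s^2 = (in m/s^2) 0.1143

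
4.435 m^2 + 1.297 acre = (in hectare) 0.5253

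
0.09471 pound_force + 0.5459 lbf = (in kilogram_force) 0.2906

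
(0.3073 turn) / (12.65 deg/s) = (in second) 8.745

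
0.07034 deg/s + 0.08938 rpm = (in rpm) 0.1011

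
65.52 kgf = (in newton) 642.5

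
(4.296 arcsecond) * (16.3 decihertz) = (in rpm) 0.0003242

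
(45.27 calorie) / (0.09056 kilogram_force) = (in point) 6.046e+05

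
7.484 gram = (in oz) 0.264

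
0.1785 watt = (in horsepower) 0.0002394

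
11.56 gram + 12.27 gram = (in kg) 0.02383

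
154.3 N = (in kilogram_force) 15.73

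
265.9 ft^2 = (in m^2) 24.7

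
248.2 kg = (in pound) 547.2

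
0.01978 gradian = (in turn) 4.945e-05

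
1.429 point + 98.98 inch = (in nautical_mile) 0.001358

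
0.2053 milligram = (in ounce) 7.242e-06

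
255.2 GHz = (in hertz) 2.552e+11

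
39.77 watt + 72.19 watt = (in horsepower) 0.1501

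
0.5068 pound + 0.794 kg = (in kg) 1.024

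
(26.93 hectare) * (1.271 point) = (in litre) 1.207e+05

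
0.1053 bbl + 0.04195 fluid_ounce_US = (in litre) 16.74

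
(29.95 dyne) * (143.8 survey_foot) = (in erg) 1.313e+05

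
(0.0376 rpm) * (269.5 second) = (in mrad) 1061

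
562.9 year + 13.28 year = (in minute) 3.028e+08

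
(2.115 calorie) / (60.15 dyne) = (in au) 9.834e-08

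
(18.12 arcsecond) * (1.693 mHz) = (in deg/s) 8.521e-06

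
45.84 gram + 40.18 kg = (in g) 4.023e+04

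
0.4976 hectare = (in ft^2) 5.356e+04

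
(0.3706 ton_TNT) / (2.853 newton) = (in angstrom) 5.435e+18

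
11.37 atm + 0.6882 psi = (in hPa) 1.157e+04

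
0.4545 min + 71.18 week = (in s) 4.305e+07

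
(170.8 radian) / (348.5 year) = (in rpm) 1.484e-07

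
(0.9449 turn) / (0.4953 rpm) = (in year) 3.63e-06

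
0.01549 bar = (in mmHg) 11.62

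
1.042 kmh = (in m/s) 0.2894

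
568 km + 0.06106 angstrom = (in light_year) 6.004e-11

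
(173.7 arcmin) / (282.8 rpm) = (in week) 2.821e-09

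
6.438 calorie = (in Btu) 0.02553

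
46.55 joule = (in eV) 2.905e+20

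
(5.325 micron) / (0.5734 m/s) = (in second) 9.287e-06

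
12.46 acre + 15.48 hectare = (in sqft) 2.209e+06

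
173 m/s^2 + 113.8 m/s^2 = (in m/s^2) 286.8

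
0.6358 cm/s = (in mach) 1.867e-05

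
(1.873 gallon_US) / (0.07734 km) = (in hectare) 9.167e-09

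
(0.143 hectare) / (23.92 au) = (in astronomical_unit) 2.671e-21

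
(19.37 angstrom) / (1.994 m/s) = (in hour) 2.698e-13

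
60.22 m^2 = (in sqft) 648.2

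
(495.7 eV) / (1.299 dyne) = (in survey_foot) 2.006e-11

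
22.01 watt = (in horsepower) 0.02952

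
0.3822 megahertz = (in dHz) 3.822e+06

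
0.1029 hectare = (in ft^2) 1.108e+04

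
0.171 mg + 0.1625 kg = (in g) 162.5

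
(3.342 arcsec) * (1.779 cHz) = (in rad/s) 2.882e-07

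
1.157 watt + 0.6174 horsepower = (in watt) 461.6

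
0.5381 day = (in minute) 774.9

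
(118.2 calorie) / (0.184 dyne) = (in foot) 8.818e+08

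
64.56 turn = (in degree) 2.324e+04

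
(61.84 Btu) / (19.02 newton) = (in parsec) 1.112e-13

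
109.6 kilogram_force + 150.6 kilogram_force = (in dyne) 2.552e+08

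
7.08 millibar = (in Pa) 708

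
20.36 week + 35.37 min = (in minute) 2.053e+05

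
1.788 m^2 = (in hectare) 0.0001788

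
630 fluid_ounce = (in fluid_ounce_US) 630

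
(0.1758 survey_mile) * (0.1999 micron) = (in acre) 1.398e-08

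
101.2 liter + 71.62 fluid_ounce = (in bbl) 0.6499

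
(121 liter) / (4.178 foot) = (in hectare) 9.502e-06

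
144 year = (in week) 7509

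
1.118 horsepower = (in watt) 833.7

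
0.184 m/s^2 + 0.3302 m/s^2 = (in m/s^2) 0.5142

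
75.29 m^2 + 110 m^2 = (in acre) 0.04579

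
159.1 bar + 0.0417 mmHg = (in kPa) 1.591e+04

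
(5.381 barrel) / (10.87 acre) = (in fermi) 1.945e+10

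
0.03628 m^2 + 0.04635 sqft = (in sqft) 0.4369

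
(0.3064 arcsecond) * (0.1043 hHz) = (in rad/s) 1.549e-05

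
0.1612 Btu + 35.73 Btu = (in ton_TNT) 9.05e-06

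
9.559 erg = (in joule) 9.559e-07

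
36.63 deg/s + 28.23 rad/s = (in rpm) 275.7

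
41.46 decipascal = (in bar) 4.146e-05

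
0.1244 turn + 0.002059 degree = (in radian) 0.7817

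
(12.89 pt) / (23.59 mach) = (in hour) 1.573e-10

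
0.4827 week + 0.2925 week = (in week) 0.7752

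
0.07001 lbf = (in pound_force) 0.07001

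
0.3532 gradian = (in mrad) 5.548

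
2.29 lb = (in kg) 1.039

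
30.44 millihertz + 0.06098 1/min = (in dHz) 0.3146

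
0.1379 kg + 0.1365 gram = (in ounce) 4.869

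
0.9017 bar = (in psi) 13.08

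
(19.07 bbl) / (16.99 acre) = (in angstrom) 4.41e+05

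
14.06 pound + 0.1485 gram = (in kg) 6.378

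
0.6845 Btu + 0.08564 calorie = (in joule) 722.5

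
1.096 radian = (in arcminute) 3768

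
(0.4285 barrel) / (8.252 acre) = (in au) 1.364e-17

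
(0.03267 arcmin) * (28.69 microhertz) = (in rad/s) 2.727e-10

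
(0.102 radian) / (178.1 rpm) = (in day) 6.33e-08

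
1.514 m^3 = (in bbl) 9.523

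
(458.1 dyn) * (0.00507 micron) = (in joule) 2.323e-11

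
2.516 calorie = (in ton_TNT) 2.516e-09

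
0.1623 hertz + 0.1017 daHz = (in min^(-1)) 70.76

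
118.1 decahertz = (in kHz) 1.181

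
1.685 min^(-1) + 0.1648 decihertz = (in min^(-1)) 2.674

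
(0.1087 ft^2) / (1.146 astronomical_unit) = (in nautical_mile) 3.181e-17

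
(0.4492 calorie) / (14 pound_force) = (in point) 85.55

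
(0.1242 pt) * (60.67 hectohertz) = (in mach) 0.0007807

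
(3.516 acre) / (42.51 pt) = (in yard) 1.038e+06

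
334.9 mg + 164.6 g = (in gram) 164.9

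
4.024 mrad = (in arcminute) 13.83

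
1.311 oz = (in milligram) 3.717e+04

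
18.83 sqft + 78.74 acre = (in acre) 78.74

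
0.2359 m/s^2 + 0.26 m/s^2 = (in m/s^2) 0.4959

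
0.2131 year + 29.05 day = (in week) 15.26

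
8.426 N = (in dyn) 8.426e+05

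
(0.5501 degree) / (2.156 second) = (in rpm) 0.04252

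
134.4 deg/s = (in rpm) 22.4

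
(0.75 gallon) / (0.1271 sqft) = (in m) 0.2404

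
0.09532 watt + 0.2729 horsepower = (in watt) 203.6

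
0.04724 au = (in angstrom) 7.067e+19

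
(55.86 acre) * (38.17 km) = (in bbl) 5.427e+10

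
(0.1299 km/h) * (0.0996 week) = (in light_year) 2.297e-13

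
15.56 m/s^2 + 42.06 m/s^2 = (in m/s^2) 57.62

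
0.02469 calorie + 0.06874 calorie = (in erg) 3.909e+06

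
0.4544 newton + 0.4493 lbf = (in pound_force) 0.5515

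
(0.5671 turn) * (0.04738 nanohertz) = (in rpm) 1.612e-09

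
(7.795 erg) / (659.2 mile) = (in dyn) 7.348e-08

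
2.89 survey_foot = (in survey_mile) 0.0005473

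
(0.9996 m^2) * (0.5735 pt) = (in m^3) 0.0002022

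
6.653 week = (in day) 46.57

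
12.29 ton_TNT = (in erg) 5.142e+17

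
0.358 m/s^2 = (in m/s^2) 0.358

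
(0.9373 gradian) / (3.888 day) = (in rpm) 4.185e-07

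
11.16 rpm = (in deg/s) 66.96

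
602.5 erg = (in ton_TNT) 1.44e-14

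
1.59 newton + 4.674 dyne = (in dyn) 1.59e+05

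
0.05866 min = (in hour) 0.0009777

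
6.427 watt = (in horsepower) 0.008619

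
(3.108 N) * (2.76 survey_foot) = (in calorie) 0.6249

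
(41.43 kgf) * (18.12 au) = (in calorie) 2.632e+14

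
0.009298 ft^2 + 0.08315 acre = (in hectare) 0.03365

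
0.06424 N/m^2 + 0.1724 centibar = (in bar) 0.001725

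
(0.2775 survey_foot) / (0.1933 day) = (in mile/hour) 1.133e-05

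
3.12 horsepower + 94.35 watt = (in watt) 2421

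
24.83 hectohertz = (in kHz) 2.483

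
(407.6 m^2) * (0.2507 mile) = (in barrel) 1.034e+06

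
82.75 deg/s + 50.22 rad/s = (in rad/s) 51.66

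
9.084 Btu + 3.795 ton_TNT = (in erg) 1.588e+17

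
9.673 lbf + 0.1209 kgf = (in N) 44.21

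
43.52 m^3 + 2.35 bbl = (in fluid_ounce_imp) 1.545e+06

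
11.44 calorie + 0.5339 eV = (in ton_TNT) 1.144e-08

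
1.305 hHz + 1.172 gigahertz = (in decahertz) 1.172e+08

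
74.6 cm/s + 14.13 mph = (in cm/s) 706.3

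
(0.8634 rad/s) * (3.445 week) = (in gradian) 1.145e+08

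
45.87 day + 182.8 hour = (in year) 0.1465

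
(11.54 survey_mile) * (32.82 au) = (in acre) 2.253e+13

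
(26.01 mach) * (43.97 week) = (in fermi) 2.355e+26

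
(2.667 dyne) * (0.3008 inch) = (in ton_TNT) 4.87e-17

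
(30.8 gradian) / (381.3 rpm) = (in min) 0.0002019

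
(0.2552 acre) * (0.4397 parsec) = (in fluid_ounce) 4.738e+23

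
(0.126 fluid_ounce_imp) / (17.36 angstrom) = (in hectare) 0.2062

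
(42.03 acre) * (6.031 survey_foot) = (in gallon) 8.26e+07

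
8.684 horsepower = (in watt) 6476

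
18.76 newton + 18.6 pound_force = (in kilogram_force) 10.35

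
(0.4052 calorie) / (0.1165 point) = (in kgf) 4206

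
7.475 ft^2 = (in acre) 0.0001716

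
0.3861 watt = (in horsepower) 0.0005178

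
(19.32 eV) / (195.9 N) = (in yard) 1.728e-20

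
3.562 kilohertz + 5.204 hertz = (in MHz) 0.003567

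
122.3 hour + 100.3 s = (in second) 4.404e+05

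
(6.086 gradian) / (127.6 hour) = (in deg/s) 1.192e-05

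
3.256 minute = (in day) 0.002261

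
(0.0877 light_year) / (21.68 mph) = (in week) 1.415e+08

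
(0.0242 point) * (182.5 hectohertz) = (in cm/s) 15.58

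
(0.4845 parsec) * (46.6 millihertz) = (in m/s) 6.967e+14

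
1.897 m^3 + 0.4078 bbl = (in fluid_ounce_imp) 6.905e+04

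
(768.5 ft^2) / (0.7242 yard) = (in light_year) 1.14e-14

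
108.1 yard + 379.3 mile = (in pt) 1.731e+09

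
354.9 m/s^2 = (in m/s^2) 354.9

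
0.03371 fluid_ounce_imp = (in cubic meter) 9.578e-07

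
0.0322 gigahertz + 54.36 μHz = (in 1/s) 3.22e+07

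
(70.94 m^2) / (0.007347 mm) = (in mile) 6000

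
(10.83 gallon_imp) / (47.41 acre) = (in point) 0.0007274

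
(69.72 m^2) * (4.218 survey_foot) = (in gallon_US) 2.368e+04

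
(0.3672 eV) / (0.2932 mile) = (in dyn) 1.247e-17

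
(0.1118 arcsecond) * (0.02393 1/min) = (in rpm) 2.064e-09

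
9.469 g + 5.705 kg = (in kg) 5.714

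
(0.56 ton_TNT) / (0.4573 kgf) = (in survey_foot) 1.714e+09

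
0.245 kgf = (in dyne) 2.403e+05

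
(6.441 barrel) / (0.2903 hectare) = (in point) 0.9999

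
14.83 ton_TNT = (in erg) 6.205e+17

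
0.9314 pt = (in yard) 0.0003593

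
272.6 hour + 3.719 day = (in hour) 361.9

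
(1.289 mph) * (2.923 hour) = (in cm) 6.064e+05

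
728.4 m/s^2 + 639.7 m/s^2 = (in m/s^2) 1368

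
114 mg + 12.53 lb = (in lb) 12.53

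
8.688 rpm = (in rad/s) 0.9098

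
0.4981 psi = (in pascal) 3434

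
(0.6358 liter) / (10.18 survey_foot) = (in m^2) 0.0002049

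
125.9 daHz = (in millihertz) 1.259e+06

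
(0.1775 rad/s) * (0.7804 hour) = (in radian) 498.7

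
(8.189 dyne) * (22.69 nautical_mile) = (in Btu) 0.003262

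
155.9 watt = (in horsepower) 0.2091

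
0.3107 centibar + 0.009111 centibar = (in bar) 0.003198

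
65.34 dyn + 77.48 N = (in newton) 77.48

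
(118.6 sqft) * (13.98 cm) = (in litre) 1540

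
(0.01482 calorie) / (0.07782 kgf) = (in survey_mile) 5.049e-05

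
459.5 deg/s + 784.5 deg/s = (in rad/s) 21.71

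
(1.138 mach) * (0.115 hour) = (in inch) 6.316e+06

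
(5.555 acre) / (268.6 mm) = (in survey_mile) 52.01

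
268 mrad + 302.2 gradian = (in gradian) 319.3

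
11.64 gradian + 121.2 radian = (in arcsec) 2.504e+07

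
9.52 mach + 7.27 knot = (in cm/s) 3.245e+05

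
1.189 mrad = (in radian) 0.001189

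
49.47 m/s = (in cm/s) 4947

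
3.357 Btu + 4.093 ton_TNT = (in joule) 1.713e+10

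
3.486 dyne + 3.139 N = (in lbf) 0.7057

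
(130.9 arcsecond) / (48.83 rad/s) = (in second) 1.3e-05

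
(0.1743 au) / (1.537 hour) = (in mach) 1.384e+04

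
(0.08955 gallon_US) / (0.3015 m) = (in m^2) 0.001124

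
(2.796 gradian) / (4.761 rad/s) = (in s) 0.009225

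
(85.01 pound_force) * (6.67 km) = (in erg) 2.522e+13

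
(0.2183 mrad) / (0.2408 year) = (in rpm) 2.745e-10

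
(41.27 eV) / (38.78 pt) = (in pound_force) 1.087e-16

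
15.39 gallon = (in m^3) 0.05826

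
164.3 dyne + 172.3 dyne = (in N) 0.003366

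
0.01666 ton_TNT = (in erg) 6.971e+14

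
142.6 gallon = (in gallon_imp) 118.7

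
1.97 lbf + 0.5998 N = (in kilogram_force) 0.9547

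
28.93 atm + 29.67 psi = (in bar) 31.36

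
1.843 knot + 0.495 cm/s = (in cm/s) 95.31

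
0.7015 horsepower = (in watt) 523.1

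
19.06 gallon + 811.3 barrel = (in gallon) 3.409e+04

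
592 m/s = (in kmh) 2131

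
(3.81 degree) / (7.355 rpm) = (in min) 0.001439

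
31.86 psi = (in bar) 2.197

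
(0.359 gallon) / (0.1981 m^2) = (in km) 6.86e-06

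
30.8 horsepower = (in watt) 2.297e+04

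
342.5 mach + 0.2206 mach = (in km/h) 4.201e+05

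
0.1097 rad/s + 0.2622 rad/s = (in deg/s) 21.31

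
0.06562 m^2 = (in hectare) 6.562e-06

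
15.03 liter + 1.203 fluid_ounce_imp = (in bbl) 0.09475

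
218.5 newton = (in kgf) 22.28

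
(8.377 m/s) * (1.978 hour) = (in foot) 1.957e+05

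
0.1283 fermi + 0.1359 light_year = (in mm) 1.286e+18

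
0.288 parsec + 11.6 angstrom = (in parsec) 0.288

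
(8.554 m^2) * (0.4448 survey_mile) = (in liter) 6.123e+06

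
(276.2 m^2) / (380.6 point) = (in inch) 8.099e+04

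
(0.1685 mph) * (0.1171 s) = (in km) 8.821e-06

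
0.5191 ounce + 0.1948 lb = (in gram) 103.1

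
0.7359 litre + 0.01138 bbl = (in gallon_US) 0.6724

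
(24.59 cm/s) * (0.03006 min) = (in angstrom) 4.435e+09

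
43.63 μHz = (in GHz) 4.363e-14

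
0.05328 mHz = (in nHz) 5.328e+04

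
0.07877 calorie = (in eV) 2.057e+18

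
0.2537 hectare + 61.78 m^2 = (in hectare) 0.2599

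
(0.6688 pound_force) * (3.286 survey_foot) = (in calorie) 0.7122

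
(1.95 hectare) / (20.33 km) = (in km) 0.0009592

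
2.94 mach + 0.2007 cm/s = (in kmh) 3604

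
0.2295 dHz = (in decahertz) 0.002295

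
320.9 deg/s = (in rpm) 53.48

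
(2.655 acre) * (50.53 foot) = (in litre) 1.655e+08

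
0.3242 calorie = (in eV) 8.466e+18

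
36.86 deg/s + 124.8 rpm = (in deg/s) 785.7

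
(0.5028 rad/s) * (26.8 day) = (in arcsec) 2.401e+11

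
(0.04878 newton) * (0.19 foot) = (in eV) 1.763e+16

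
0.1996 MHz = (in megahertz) 0.1996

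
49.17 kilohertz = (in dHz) 4.917e+05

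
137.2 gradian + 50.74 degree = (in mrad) 3041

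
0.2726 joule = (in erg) 2.726e+06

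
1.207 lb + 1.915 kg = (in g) 2462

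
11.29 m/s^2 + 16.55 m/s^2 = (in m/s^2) 27.84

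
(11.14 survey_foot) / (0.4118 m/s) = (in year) 2.615e-07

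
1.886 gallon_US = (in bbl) 0.0449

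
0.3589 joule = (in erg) 3.589e+06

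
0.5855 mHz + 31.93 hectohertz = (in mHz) 3.193e+06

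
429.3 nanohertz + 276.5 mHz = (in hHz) 0.002765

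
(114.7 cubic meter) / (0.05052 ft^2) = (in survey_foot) 8.018e+04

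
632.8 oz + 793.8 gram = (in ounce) 660.8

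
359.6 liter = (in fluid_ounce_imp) 1.266e+04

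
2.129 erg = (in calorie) 5.088e-08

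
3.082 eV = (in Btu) 4.68e-22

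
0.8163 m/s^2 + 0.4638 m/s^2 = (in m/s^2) 1.28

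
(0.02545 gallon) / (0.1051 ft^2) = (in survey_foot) 0.03237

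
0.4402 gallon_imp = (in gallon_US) 0.5287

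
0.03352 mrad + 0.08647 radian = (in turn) 0.01377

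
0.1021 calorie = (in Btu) 0.0004049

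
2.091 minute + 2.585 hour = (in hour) 2.62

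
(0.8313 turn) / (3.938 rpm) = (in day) 0.0001466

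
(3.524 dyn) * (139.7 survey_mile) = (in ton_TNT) 1.894e-09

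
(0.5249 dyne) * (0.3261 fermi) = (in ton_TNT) 4.091e-31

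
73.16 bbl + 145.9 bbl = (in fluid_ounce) 1.178e+06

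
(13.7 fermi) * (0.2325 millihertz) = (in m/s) 3.185e-18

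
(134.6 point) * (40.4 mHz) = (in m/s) 0.001918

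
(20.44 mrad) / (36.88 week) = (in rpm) 8.751e-09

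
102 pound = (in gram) 4.627e+04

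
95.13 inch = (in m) 2.416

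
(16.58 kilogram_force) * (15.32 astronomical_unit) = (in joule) 3.726e+14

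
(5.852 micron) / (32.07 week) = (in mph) 6.749e-13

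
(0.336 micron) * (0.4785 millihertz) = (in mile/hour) 3.596e-10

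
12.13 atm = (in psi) 178.3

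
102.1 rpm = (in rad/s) 10.69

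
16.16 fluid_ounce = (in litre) 0.4779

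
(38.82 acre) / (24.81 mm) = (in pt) 1.795e+10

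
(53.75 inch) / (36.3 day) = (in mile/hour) 9.737e-07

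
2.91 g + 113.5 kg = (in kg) 113.5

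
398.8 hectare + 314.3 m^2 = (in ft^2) 4.293e+07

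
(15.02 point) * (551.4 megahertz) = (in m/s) 2.922e+06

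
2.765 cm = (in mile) 1.718e-05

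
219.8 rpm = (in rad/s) 23.02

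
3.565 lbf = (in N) 15.86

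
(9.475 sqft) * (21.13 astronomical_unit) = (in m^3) 2.782e+12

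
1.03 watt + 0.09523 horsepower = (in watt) 72.04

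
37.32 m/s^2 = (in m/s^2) 37.32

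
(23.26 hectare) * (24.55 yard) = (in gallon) 1.379e+09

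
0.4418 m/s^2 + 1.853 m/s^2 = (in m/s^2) 2.295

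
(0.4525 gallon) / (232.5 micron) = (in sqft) 79.3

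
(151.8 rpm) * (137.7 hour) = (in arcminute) 2.709e+10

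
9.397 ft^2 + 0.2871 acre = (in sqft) 1.252e+04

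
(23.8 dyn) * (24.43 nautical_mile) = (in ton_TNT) 2.574e-09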